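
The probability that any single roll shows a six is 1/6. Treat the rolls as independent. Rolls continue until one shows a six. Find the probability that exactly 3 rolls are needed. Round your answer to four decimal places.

0.1157

Geometric (trials to first success), p = 0.166667.
P(Y = 3) = (1−p)^2 · p = 0.69444 · 0.166667 = 0.115741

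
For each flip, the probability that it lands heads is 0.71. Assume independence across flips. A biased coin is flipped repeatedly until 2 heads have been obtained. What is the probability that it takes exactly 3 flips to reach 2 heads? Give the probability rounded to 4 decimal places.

0.2924

Y = trial on which the second success occurs; negative binomial, r=2, p=0.71.
P(Y=3) = C(2,1) · p^2 · (1−p)^1
= 2 · 0.5041 · 0.29 = 0.292378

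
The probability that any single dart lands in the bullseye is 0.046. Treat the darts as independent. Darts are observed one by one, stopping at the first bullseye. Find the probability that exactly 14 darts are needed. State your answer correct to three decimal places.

0.025

Geometric (trials to first success), p = 0.046.
P(Y = 14) = (1−p)^13 · p = 0.54216 · 0.046 = 0.02494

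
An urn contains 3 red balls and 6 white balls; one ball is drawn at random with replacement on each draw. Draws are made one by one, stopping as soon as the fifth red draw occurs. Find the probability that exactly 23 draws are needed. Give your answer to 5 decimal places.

Y = trial on which the fifth success occurs; negative binomial, r=5, p=0.333333.
P(Y=23) = C(22,4) · p^5 · (1−p)^18
= 7315 · 0.0041152 · 0.00067664 = 0.0203688

0.02037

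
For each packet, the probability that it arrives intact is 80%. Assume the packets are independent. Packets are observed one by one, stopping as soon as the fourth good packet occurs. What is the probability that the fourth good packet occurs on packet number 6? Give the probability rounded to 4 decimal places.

0.1638

Y = trial on which the fourth success occurs; negative binomial, r=4, p=0.80.
P(Y=6) = C(5,3) · p^4 · (1−p)^2
= 10 · 0.4096 · 0.04 = 0.163840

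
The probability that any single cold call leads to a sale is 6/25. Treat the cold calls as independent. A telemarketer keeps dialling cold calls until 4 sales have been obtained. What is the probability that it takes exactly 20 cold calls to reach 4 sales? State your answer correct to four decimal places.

Y = trial on which the fourth success occurs; negative binomial, r=4, p=0.24.
P(Y=20) = C(19,3) · p^4 · (1−p)^16
= 969 · 0.0033178 · 0.012388 = 0.039828

0.0398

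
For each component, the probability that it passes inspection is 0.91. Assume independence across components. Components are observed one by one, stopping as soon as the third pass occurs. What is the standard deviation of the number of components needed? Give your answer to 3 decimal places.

Y = total components until the third success; negative binomial with r=3, p=0.91.
SD(Y) = √[r(1−p)/p²] = √(0.32605) = 0.57101

0.571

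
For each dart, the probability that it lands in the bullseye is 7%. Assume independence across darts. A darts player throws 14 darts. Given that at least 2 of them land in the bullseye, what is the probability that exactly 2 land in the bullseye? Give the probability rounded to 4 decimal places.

0.7278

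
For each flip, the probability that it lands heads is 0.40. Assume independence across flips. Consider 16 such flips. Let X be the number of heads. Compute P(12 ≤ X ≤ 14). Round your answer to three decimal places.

0.005

X ~ Binomial(16, 0.40); P(12 ≤ X ≤ 14) = Σ C(16,k) p^k (1−p)^(16−k) over k:
  k=12: C(16,12)·0.40^12·0.60^4 = 0.00396
  k=13: C(16,13)·0.40^13·0.60^3 = 0.00081
  k=14: C(16,14)·0.40^14·0.60^2 = 0.00012
Total = 0.00488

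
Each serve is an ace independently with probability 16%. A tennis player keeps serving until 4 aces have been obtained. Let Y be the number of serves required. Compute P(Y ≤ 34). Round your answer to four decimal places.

Finishing within 34 serves ⇔ at least 4 successes in the first 34. With X ~ Binomial(34, 0.16), P(Y ≤ 34) = 1 − P(X ≤ 3).
  k=0: C(34,0)·0.16^0·0.84^34 = 0.002664
  k=1: C(34,1)·0.16^1·0.84^33 = 0.017251
  k=2: C(34,2)·0.16^2·0.84^32 = 0.054218
  k=3: C(34,3)·0.16^3·0.84^31 = 0.110156
1 − 0.184289 = 0.815711

0.8157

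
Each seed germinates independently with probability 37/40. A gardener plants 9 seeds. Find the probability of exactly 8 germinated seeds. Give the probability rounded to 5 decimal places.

X ~ Binomial(n=9, p=0.925).
P(X=8) = C(9,8) · p^8 · (1−p)^1
= 9 · 0.53596 · 0.075 = 0.3617742

0.36177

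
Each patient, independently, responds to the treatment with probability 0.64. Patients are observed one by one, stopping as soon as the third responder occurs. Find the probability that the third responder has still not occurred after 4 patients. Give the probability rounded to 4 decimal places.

0.4547

Needing more than 4 patients ⇔ fewer than 3 successes in the first 4. With X ~ Binomial(4, 0.64), P(Y > 4) = P(X ≤ 2).
  k=0: C(4,0)·0.64^0·0.36^4 = 0.016796
  k=1: C(4,1)·0.64^1·0.36^3 = 0.119439
  k=2: C(4,2)·0.64^2·0.36^2 = 0.318505
P(X ≤ 2) = 0.454740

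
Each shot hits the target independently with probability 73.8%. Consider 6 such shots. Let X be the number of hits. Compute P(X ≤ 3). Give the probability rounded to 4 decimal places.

0.1889

X ~ Binomial(6, 0.738); P(X ≤ 3) = Σ C(6,k) p^k (1−p)^(6−k) over k:
  k=0: C(6,0)·0.738^0·0.262^6 = 0.000323
  k=1: C(6,1)·0.738^1·0.262^5 = 0.005467
  k=2: C(6,2)·0.738^2·0.262^4 = 0.038495
  k=3: C(6,3)·0.738^3·0.262^3 = 0.144578
Total = 0.188864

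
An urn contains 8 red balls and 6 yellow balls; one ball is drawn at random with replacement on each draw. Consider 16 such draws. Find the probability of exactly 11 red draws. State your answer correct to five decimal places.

0.13396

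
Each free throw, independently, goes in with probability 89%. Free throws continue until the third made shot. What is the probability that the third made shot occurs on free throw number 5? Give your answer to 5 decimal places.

0.05118

Y = trial on which the third success occurs; negative binomial, r=3, p=0.89.
P(Y=5) = C(4,2) · p^3 · (1−p)^2
= 6 · 0.70497 · 0.0121 = 0.0511807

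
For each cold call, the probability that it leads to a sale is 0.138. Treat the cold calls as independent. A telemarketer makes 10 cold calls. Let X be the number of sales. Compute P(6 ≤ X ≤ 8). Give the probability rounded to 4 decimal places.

0.0009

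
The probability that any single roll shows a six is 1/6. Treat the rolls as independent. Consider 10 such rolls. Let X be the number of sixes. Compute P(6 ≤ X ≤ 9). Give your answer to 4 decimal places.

X ~ Binomial(10, 0.166667); P(6 ≤ X ≤ 9) = Σ C(10,k) p^k (1−p)^(10−k) over k:
  k=6: C(10,6)·0.166667^6·0.833333^4 = 0.002171
  k=7: C(10,7)·0.166667^7·0.833333^3 = 0.000248
  k=8: C(10,8)·0.166667^8·0.833333^2 = 0.000019
  k=9: C(10,9)·0.166667^9·0.833333^1 = 0.000001
Total = 0.002438

0.0024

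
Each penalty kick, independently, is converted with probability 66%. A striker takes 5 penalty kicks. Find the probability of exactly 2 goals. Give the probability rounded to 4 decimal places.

X ~ Binomial(n=5, p=0.66).
P(X=2) = C(5,2) · p^2 · (1−p)^3
= 10 · 0.4356 · 0.039304 = 0.171208

0.1712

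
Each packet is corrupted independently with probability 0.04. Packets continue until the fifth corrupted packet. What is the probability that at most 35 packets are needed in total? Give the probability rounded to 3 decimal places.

Finishing within 35 packets ⇔ at least 5 successes in the first 35. With X ~ Binomial(35, 0.04), P(Y ≤ 35) = 1 − P(X ≤ 4).
  k=0: C(35,0)·0.04^0·0.96^35 = 0.23960
  k=1: C(35,1)·0.04^1·0.96^34 = 0.34942
  k=2: C(35,2)·0.04^2·0.96^33 = 0.24751
  k=3: C(35,3)·0.04^3·0.96^32 = 0.11344
  k=4: C(35,4)·0.04^4·0.96^31 = 0.03781
1 − 0.98779 = 0.01221

0.012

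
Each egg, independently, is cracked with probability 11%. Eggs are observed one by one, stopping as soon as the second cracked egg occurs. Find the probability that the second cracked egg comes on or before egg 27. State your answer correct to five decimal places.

Finishing within 27 eggs ⇔ at least 2 successes in the first 27. With X ~ Binomial(27, 0.11), P(Y ≤ 27) = 1 − P(X ≤ 1).
  k=0: C(27,0)·0.11^0·0.89^27 = 0.0430061
  k=1: C(27,1)·0.11^1·0.89^26 = 0.1435148
1 − 0.1865209 = 0.8134791

0.81348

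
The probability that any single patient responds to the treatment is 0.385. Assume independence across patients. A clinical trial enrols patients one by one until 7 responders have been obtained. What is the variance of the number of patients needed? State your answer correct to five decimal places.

29.04368

Y = total patients until the seventh success; negative binomial with r=7, p=0.385.
Var(Y) = r(1−p)/p² = 7·0.615 / 0.385² = 29.0436836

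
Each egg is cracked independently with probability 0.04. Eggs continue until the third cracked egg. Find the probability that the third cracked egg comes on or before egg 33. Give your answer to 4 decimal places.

0.1442

Finishing within 33 eggs ⇔ at least 3 successes in the first 33. With X ~ Binomial(33, 0.04), P(Y ≤ 33) = 1 − P(X ≤ 2).
  k=0: C(33,0)·0.04^0·0.96^33 = 0.259986
  k=1: C(33,1)·0.04^1·0.96^32 = 0.357481
  k=2: C(33,2)·0.04^2·0.96^31 = 0.238321
1 − 0.855789 = 0.144211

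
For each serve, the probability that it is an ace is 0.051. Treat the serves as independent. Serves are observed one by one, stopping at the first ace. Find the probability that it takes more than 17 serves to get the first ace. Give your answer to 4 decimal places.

0.4107

Y = number of serves to the first success; geometric, p = 0.051.
P(Y > 17) = P(first 17 all fail) = (1−p)^17 = 0.410701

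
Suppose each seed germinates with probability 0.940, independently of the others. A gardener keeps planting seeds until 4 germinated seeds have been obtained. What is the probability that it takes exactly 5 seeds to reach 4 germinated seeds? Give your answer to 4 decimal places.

0.1874

Y = trial on which the fourth success occurs; negative binomial, r=4, p=0.94.
P(Y=5) = C(4,3) · p^4 · (1−p)^1
= 4 · 0.78075 · 0.06 = 0.187380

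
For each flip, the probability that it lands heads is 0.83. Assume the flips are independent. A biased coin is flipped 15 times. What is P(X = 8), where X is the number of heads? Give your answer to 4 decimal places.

X ~ Binomial(n=15, p=0.83).
P(X=8) = C(15,8) · p^8 · (1−p)^7
= 6435 · 0.22523 · 4.1034e-06 = 0.005947

0.0059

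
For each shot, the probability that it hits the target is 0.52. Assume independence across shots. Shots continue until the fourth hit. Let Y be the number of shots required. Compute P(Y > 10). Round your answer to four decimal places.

0.1410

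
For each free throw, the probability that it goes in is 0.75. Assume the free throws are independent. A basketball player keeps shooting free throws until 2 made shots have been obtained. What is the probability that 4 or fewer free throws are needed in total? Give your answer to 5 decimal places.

0.94922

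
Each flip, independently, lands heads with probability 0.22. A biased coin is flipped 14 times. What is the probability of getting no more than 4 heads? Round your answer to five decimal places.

X ~ Binomial(14, 0.22); P(X ≤ 4) = Σ C(14,k) p^k (1−p)^(14−k) over k:
  k=0: C(14,0)·0.22^0·0.78^14 = 0.0308549
  k=1: C(14,1)·0.22^1·0.78^13 = 0.1218374
  k=2: C(14,2)·0.22^2·0.78^12 = 0.2233685
  k=3: C(14,3)·0.22^3·0.78^11 = 0.2520055
  k=4: C(14,4)·0.22^4·0.78^10 = 0.1954658
Total = 0.8235322

0.82353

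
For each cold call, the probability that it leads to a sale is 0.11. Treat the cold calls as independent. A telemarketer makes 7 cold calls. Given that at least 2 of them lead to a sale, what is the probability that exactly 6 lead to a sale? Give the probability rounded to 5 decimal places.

X ~ Binomial(7, 0.11). Want P(X=6 | X≥2) = P(X=6) / P(X≥2).
P(X=6) = C(7,6)·0.11^6·0.89^1 = 0.0000110
P(X≥2) = 1 − 0.4423133 − 0.3826756 = 0.1750111
Ratio = 0.0000110 / 0.1750111 = 0.0000631

0.00006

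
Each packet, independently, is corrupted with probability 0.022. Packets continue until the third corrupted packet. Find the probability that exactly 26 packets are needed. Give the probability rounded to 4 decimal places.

Y = trial on which the third success occurs; negative binomial, r=3, p=0.022.
P(Y=26) = C(25,2) · p^3 · (1−p)^23
= 300 · 1.0648e-05 · 0.59951 = 0.001915

0.0019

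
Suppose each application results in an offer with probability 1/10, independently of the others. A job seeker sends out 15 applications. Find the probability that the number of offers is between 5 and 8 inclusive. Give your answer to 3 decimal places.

0.013

X ~ Binomial(15, 0.10); P(5 ≤ X ≤ 8) = Σ C(15,k) p^k (1−p)^(15−k) over k:
  k=5: C(15,5)·0.10^5·0.90^10 = 0.01047
  k=6: C(15,6)·0.10^6·0.90^9 = 0.00194
  k=7: C(15,7)·0.10^7·0.90^8 = 0.00028
  k=8: C(15,8)·0.10^8·0.90^7 = 0.00003
Total = 0.01272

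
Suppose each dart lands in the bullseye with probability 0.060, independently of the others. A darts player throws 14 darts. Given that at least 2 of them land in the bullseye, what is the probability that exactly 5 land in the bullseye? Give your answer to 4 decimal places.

0.0044

X ~ Binomial(14, 0.06). Want P(X=5 | X≥2) = P(X=5) / P(X≥2).
P(X=5) = C(14,5)·0.06^5·0.94^9 = 0.000892
P(X≥2) = 1 − 0.420523 − 0.375787 = 0.203690
Ratio = 0.000892 / 0.203690 = 0.004379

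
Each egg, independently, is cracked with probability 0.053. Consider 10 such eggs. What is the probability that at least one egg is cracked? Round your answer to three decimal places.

P(at least one) = 1 − P(none) = 1 − (1 − 0.053)^10
= 1 − 0.58010 = 0.41990

0.420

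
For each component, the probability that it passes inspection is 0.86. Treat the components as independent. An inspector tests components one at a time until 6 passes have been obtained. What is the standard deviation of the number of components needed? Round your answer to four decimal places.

Y = total components until the sixth success; negative binomial with r=6, p=0.86.
SD(Y) = √[r(1−p)/p²] = √(1.135749) = 1.065715

1.0657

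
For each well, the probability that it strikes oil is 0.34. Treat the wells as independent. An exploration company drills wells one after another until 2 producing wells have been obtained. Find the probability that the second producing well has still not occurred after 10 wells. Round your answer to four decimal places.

0.0965

Needing more than 10 wells ⇔ fewer than 2 successes in the first 10. With X ~ Binomial(10, 0.34), P(Y > 10) = P(X ≤ 1).
  k=0: C(10,0)·0.34^0·0.66^10 = 0.015683
  k=1: C(10,1)·0.34^1·0.66^9 = 0.080793
P(X ≤ 1) = 0.096476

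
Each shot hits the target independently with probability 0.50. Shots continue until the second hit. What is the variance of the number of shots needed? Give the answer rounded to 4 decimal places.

Y = total shots until the second success; negative binomial with r=2, p=0.50.
Var(Y) = r(1−p)/p² = 2·0.50 / 0.50² = 4.000000

4.0000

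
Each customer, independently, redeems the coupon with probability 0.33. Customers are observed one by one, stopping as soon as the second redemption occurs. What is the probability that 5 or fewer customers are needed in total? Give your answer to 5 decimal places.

Finishing within 5 customers ⇔ at least 2 successes in the first 5. With X ~ Binomial(5, 0.33), P(Y ≤ 5) = 1 − P(X ≤ 1).
  k=0: C(5,0)·0.33^0·0.67^5 = 0.1350125
  k=1: C(5,1)·0.33^1·0.67^4 = 0.3324935
1 − 0.4675060 = 0.5324940

0.53249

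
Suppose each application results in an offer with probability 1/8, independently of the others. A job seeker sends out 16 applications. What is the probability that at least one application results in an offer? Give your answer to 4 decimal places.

P(at least one) = 1 − P(none) = 1 − (1 − 0.125)^16
= 1 − 0.118067 = 0.881933

0.8819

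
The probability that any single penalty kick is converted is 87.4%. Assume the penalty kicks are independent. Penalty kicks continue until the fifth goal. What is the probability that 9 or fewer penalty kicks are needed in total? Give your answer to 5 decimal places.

0.99743

Finishing within 9 penalty kicks ⇔ at least 5 successes in the first 9. With X ~ Binomial(9, 0.874), P(Y ≤ 9) = 1 − P(X ≤ 4).
  k=0: C(9,0)·0.874^0·0.126^9 = 0.0000000
  k=1: C(9,1)·0.874^1·0.126^8 = 0.0000005
  k=2: C(9,2)·0.874^2·0.126^7 = 0.0000139
  k=3: C(9,3)·0.874^3·0.126^6 = 0.0002244
  k=4: C(9,4)·0.874^4·0.126^5 = 0.0023349
1 − 0.0025737 = 0.9974263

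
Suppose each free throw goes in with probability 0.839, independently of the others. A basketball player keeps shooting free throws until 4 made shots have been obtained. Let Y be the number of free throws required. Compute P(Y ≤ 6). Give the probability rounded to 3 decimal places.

0.943

Finishing within 6 free throws ⇔ at least 4 successes in the first 6. With X ~ Binomial(6, 0.839), P(Y ≤ 6) = 1 − P(X ≤ 3).
  k=0: C(6,0)·0.839^0·0.161^6 = 0.00002
  k=1: C(6,1)·0.839^1·0.161^5 = 0.00054
  k=2: C(6,2)·0.839^2·0.161^4 = 0.00709
  k=3: C(6,3)·0.839^3·0.161^3 = 0.04929
1 − 0.05695 = 0.94305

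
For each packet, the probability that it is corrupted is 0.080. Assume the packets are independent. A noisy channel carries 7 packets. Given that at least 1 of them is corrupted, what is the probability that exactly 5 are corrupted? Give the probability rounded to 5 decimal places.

0.00013

X ~ Binomial(7, 0.08). Want P(X=5 | X≥1) = P(X=5) / P(X≥1).
P(X=5) = C(7,5)·0.08^5·0.92^2 = 0.0000582
P(X≥1) = 1 − 0.5578466 = 0.4421534
Ratio = 0.0000582 / 0.4421534 = 0.0001317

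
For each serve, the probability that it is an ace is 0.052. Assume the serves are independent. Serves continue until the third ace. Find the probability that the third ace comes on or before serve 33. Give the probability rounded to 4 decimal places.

0.2449

Finishing within 33 serves ⇔ at least 3 successes in the first 33. With X ~ Binomial(33, 0.052), P(Y ≤ 33) = 1 − P(X ≤ 2).
  k=0: C(33,0)·0.052^0·0.948^33 = 0.171662
  k=1: C(33,1)·0.052^1·0.948^32 = 0.310731
  k=2: C(33,2)·0.052^2·0.948^31 = 0.272709
1 − 0.755102 = 0.244898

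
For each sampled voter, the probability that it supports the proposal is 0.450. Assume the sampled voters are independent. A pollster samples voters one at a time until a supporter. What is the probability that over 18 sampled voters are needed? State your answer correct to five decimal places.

0.00002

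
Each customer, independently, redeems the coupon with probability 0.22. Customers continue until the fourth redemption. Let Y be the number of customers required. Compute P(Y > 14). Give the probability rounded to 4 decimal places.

0.6281

Needing more than 14 customers ⇔ fewer than 4 successes in the first 14. With X ~ Binomial(14, 0.22), P(Y > 14) = P(X ≤ 3).
  k=0: C(14,0)·0.22^0·0.78^14 = 0.030855
  k=1: C(14,1)·0.22^1·0.78^13 = 0.121837
  k=2: C(14,2)·0.22^2·0.78^12 = 0.223369
  k=3: C(14,3)·0.22^3·0.78^11 = 0.252006
P(X ≤ 3) = 0.628066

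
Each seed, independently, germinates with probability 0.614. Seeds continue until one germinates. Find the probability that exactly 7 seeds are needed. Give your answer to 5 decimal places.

Geometric (trials to first success), p = 0.614.
P(Y = 7) = (1−p)^6 · p = 0.0033077 · 0.614 = 0.0020309

0.00203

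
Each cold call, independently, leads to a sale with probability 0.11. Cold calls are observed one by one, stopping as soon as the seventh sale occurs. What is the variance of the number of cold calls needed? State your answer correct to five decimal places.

Y = total cold calls until the seventh success; negative binomial with r=7, p=0.11.
Var(Y) = r(1−p)/p² = 7·0.89 / 0.11² = 514.8760331

514.87603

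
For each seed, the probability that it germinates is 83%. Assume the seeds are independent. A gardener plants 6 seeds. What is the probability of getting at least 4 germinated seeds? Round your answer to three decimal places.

0.934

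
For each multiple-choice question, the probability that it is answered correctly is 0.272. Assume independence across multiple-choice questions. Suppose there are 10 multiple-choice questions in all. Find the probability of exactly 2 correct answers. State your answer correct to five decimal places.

0.26266

X ~ Binomial(n=10, p=0.272).
P(X=2) = C(10,2) · p^2 · (1−p)^8
= 45 · 0.073984 · 0.078895 = 0.2626645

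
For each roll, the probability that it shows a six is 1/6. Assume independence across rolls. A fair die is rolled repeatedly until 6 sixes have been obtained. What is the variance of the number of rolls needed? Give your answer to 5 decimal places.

180.00000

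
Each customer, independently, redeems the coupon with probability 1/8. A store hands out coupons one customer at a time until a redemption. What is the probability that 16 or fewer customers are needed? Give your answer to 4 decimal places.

0.8819

Y = number of customers to the first success; geometric, p = 0.125.
P(Y ≤ 16) = 1 − (1−p)^16 = 1 − 0.118067 = 0.881933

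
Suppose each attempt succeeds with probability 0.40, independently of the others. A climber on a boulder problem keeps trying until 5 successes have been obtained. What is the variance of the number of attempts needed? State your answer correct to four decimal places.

Y = total attempts until the fifth success; negative binomial with r=5, p=0.40.
Var(Y) = r(1−p)/p² = 5·0.60 / 0.40² = 18.750000

18.7500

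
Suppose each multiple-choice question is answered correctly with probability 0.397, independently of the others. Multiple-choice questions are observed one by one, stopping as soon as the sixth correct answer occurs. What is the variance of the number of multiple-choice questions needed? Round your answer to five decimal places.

22.95554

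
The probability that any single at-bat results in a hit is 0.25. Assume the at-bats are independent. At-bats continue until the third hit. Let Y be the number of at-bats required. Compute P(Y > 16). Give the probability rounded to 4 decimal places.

0.1971

Needing more than 16 at-bats ⇔ fewer than 3 successes in the first 16. With X ~ Binomial(16, 0.25), P(Y > 16) = P(X ≤ 2).
  k=0: C(16,0)·0.25^0·0.75^16 = 0.010023
  k=1: C(16,1)·0.25^1·0.75^15 = 0.053454
  k=2: C(16,2)·0.25^2·0.75^14 = 0.133635
P(X ≤ 2) = 0.197111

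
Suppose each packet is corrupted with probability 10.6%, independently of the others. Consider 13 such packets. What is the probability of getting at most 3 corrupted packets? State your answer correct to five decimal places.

0.95879

X ~ Binomial(13, 0.106); P(X ≤ 3) = Σ C(13,k) p^k (1−p)^(13−k) over k:
  k=0: C(13,0)·0.106^0·0.894^13 = 0.2330171
  k=1: C(13,1)·0.106^1·0.894^12 = 0.3591695
  k=2: C(13,2)·0.106^2·0.894^11 = 0.2555166
  k=3: C(13,3)·0.106^3·0.894^10 = 0.1110859
Total = 0.9587890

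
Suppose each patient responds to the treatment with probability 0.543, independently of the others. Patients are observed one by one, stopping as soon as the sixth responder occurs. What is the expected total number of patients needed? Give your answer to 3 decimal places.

11.050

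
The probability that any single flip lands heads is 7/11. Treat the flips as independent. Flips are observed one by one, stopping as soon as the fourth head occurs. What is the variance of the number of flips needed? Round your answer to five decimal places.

3.59184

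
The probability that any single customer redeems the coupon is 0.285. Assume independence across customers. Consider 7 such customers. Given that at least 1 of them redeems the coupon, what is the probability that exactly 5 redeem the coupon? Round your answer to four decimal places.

X ~ Binomial(7, 0.285). Want P(X=5 | X≥1) = P(X=5) / P(X≥1).
P(X=5) = C(7,5)·0.285^5·0.715^2 = 0.020186
P(X≥1) = 1 − 0.095531 = 0.904469
Ratio = 0.020186 / 0.904469 = 0.022318

0.0223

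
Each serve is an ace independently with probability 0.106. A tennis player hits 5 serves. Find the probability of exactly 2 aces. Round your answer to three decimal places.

0.080

X ~ Binomial(n=5, p=0.106).
P(X=2) = C(5,2) · p^2 · (1−p)^3
= 10 · 0.011236 · 0.71452 = 0.08028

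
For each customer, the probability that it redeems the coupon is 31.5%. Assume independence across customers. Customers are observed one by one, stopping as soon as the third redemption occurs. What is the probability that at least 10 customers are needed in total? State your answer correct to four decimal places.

0.4234

Needing more than 9 customers ⇔ fewer than 3 successes in the first 9. With X ~ Binomial(9, 0.315), P(Y > 9) = P(X ≤ 2).
  k=0: C(9,0)·0.315^0·0.685^9 = 0.033206
  k=1: C(9,1)·0.315^1·0.685^8 = 0.137429
  k=2: C(9,2)·0.315^2·0.685^7 = 0.252789
P(X ≤ 2) = 0.423423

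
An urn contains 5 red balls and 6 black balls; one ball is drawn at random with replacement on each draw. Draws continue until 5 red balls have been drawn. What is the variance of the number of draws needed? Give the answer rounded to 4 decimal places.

Y = total draws until the fifth success; negative binomial with r=5, p=0.454545.
Var(Y) = r(1−p)/p² = 5·0.545455 / 0.454545² = 13.200000

13.2000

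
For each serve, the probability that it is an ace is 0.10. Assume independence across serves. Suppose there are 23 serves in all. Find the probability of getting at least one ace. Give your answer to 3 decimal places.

0.911

P(at least one) = 1 − P(none) = 1 − (1 − 0.10)^23
= 1 − 0.08863 = 0.91137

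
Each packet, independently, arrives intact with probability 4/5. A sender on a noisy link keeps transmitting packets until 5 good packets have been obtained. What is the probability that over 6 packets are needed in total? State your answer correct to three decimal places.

Needing more than 6 packets ⇔ fewer than 5 successes in the first 6. With X ~ Binomial(6, 0.80), P(Y > 6) = P(X ≤ 4).
  k=0: C(6,0)·0.80^0·0.20^6 = 0.00006
  k=1: C(6,1)·0.80^1·0.20^5 = 0.00154
  k=2: C(6,2)·0.80^2·0.20^4 = 0.01536
  k=3: C(6,3)·0.80^3·0.20^3 = 0.08192
  k=4: C(6,4)·0.80^4·0.20^2 = 0.24576
P(X ≤ 4) = 0.34464

0.345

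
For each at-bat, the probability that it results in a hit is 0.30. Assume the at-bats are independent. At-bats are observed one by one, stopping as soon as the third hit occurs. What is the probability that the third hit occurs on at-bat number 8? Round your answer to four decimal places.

0.0953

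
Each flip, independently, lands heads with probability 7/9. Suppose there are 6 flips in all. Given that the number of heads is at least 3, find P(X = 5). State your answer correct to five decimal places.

0.38915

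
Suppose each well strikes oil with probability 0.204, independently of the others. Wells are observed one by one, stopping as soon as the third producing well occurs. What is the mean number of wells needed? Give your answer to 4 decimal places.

14.7059

Y = total wells until the third success; negative binomial with r=3, p=0.204.
E[Y] = r / p = 3 / 0.204 = 14.705882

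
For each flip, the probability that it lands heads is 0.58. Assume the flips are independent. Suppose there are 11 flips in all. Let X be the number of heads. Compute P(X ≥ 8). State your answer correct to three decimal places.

X ~ Binomial(11, 0.58); P(X ≥ 8) = Σ C(11,k) p^k (1−p)^(11−k) over k:
  k=8: C(11,8)·0.58^8·0.42^3 = 0.15655
  k=9: C(11,9)·0.58^9·0.42^2 = 0.07206
  k=10: C(11,10)·0.58^10·0.42^1 = 0.01990
  k=11: C(11,11)·0.58^11·0.42^0 = 0.00250
Total = 0.25102

0.251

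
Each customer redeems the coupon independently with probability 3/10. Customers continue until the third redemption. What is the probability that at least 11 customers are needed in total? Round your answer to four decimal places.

0.3828

Needing more than 10 customers ⇔ fewer than 3 successes in the first 10. With X ~ Binomial(10, 0.30), P(Y > 10) = P(X ≤ 2).
  k=0: C(10,0)·0.30^0·0.70^10 = 0.028248
  k=1: C(10,1)·0.30^1·0.70^9 = 0.121061
  k=2: C(10,2)·0.30^2·0.70^8 = 0.233474
P(X ≤ 2) = 0.382783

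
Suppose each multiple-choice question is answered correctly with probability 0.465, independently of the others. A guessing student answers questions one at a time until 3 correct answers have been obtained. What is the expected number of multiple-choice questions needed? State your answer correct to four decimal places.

6.4516

Y = total multiple-choice questions until the third success; negative binomial with r=3, p=0.465.
E[Y] = r / p = 3 / 0.465 = 6.451613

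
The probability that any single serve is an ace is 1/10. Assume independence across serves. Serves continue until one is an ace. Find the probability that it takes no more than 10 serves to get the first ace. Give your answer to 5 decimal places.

0.65132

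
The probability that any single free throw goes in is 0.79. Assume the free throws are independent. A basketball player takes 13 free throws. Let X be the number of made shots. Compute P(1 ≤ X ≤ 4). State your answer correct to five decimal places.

0.00025

X ~ Binomial(13, 0.79); P(1 ≤ X ≤ 4) = Σ C(13,k) p^k (1−p)^(13−k) over k:
  k=1: C(13,1)·0.79^1·0.21^12 = 0.0000001
  k=2: C(13,2)·0.79^2·0.21^11 = 0.0000017
  k=3: C(13,3)·0.79^3·0.21^10 = 0.0000235
  k=4: C(13,4)·0.79^4·0.21^9 = 0.0002212
Total = 0.0002465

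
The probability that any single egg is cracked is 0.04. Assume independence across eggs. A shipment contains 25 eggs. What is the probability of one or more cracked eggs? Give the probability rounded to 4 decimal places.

0.6396

P(at least one) = 1 − P(none) = 1 − (1 − 0.04)^25
= 1 − 0.360397 = 0.639603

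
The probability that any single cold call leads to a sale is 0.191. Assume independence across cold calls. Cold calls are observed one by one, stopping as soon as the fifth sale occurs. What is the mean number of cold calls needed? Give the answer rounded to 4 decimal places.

Y = total cold calls until the fifth success; negative binomial with r=5, p=0.191.
E[Y] = r / p = 5 / 0.191 = 26.178010

26.1780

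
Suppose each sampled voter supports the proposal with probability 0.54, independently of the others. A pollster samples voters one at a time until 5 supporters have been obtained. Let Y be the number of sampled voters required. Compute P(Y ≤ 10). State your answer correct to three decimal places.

Finishing within 10 sampled voters ⇔ at least 5 successes in the first 10. With X ~ Binomial(10, 0.54), P(Y ≤ 10) = 1 − P(X ≤ 4).
  k=0: C(10,0)·0.54^0·0.46^10 = 0.00042
  k=1: C(10,1)·0.54^1·0.46^9 = 0.00498
  k=2: C(10,2)·0.54^2·0.46^8 = 0.02631
  k=3: C(10,3)·0.54^3·0.46^7 = 0.08235
  k=4: C(10,4)·0.54^4·0.46^6 = 0.16918
1 − 0.28324 = 0.71676

0.717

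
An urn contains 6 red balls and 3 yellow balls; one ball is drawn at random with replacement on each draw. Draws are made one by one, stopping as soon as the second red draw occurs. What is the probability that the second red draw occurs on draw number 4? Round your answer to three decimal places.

0.148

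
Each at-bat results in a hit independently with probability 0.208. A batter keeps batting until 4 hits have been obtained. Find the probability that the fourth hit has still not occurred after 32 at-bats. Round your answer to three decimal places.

0.077

Needing more than 32 at-bats ⇔ fewer than 4 successes in the first 32. With X ~ Binomial(32, 0.208), P(Y > 32) = P(X ≤ 3).
  k=0: C(32,0)·0.208^0·0.792^32 = 0.00057
  k=1: C(32,1)·0.208^1·0.792^31 = 0.00483
  k=2: C(32,2)·0.208^2·0.792^30 = 0.01965
  k=3: C(32,3)·0.208^3·0.792^29 = 0.05161
P(X ≤ 3) = 0.07666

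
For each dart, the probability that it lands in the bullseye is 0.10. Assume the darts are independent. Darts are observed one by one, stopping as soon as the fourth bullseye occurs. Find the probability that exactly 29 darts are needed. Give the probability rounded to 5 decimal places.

0.02352

Y = trial on which the fourth success occurs; negative binomial, r=4, p=0.10.
P(Y=29) = C(28,3) · p^4 · (1−p)^25
= 3276 · 0.0001 · 0.07179 = 0.0235183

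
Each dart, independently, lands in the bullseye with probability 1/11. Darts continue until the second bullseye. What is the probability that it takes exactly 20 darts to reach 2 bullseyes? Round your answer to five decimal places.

Y = trial on which the second success occurs; negative binomial, r=2, p=0.090909.
P(Y=20) = C(19,1) · p^2 · (1−p)^18
= 19 · 0.0082645 · 0.17986 = 0.0282423

0.02824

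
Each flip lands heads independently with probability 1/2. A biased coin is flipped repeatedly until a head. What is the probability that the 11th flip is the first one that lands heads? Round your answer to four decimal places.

0.0005

Geometric (trials to first success), p = 0.50.
P(Y = 11) = (1−p)^10 · p = 0.00097656 · 0.50 = 0.000488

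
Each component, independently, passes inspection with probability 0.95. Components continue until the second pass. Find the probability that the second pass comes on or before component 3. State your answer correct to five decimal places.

0.99275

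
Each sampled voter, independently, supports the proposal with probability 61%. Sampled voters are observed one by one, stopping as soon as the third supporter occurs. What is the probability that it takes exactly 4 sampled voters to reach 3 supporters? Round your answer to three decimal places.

0.266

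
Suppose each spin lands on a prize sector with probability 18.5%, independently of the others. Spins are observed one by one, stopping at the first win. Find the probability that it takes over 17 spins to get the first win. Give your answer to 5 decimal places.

0.03088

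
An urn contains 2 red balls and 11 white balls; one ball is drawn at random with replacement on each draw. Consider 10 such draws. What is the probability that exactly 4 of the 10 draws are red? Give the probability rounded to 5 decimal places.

X ~ Binomial(n=10, p=0.153846).
P(X=4) = C(10,4) · p^4 · (1−p)^6
= 210 · 0.0005602 · 0.36703 = 0.0431779

0.04318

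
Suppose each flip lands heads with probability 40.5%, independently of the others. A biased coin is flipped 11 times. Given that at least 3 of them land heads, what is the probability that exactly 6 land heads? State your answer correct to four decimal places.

0.1713

X ~ Binomial(11, 0.405). Want P(X=6 | X≥3) = P(X=6) / P(X≥3).
P(X=6) = C(11,6)·0.405^6·0.595^5 = 0.152040
P(X≥3) = 1 − 0.003309 − 0.024775 − 0.084319 = 0.887597
Ratio = 0.152040 / 0.887597 = 0.171294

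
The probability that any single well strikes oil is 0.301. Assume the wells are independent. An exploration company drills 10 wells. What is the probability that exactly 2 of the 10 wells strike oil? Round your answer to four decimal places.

0.2324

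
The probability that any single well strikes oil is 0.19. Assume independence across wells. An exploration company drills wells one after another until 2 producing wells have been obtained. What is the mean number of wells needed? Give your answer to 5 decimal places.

10.52632

Y = total wells until the second success; negative binomial with r=2, p=0.19.
E[Y] = r / p = 2 / 0.19 = 10.5263158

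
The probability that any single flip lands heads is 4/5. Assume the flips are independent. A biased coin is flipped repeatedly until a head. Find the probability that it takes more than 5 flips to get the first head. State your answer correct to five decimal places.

Y = number of flips to the first success; geometric, p = 0.80.
P(Y > 5) = P(first 5 all fail) = (1−p)^5 = 0.0003200

0.00032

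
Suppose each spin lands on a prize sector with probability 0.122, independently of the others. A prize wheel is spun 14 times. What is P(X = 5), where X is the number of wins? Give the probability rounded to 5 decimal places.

0.01678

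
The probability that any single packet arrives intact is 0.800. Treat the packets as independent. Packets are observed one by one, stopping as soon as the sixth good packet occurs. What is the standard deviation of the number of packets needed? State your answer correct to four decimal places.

Y = total packets until the sixth success; negative binomial with r=6, p=0.80.
SD(Y) = √[r(1−p)/p²] = √(1.875000) = 1.369306

1.3693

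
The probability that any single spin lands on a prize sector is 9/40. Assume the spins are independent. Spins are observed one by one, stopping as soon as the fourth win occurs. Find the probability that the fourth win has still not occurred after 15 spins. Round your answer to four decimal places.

0.5538

Needing more than 15 spins ⇔ fewer than 4 successes in the first 15. With X ~ Binomial(15, 0.225), P(Y > 15) = P(X ≤ 3).
  k=0: C(15,0)·0.225^0·0.775^15 = 0.021854
  k=1: C(15,1)·0.225^1·0.775^14 = 0.095169
  k=2: C(15,2)·0.225^2·0.775^13 = 0.193409
  k=3: C(15,3)·0.225^3·0.775^12 = 0.243321
P(X ≤ 3) = 0.553753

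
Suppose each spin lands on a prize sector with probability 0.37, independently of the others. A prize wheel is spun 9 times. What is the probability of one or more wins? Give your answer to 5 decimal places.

0.98437

P(at least one) = 1 − P(none) = 1 − (1 − 0.37)^9
= 1 − 0.0156338 = 0.9843662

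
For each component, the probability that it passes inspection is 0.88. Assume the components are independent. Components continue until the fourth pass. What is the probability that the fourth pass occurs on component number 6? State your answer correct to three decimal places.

Y = trial on which the fourth success occurs; negative binomial, r=4, p=0.88.
P(Y=6) = C(5,3) · p^4 · (1−p)^2
= 10 · 0.5997 · 0.0144 = 0.08636

0.086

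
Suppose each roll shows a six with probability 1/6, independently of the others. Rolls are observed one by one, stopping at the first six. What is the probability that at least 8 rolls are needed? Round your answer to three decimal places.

Y = number of rolls to the first success; geometric, p = 0.166667.
P(Y > 7) = P(first 7 all fail) = (1−p)^7 = 0.27908

0.279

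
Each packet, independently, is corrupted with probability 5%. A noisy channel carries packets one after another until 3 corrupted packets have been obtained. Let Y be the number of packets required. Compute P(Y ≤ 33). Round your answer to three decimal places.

Finishing within 33 packets ⇔ at least 3 successes in the first 33. With X ~ Binomial(33, 0.05), P(Y ≤ 33) = 1 − P(X ≤ 2).
  k=0: C(33,0)·0.05^0·0.95^33 = 0.18403
  k=1: C(33,1)·0.05^1·0.95^32 = 0.31962
  k=2: C(33,2)·0.05^2·0.95^31 = 0.26916
1 − 0.77281 = 0.22719

0.227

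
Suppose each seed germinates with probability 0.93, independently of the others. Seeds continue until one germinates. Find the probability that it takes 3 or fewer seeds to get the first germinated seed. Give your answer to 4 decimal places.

Y = number of seeds to the first success; geometric, p = 0.93.
P(Y ≤ 3) = 1 − (1−p)^3 = 1 − 0.000343 = 0.999657

0.9997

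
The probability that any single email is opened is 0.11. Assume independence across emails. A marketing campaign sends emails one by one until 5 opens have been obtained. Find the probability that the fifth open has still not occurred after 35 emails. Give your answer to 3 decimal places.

Needing more than 35 emails ⇔ fewer than 5 successes in the first 35. With X ~ Binomial(35, 0.11), P(Y > 35) = P(X ≤ 4).
  k=0: C(35,0)·0.11^0·0.89^35 = 0.01693
  k=1: C(35,1)·0.11^1·0.89^34 = 0.07324
  k=2: C(35,2)·0.11^2·0.89^33 = 0.15388
  k=3: C(35,3)·0.11^3·0.89^32 = 0.20920
  k=4: C(35,4)·0.11^4·0.89^31 = 0.20685
P(X ≤ 4) = 0.66010

0.660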